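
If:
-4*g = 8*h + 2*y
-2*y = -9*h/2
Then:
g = -25*y/18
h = 4*y/9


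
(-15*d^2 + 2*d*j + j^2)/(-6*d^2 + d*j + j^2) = (-15*d^2 + 2*d*j + j^2)/(-6*d^2 + d*j + j^2)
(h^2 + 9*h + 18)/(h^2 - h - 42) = (h + 3)/(h - 7)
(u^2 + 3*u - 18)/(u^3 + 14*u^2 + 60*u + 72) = (u - 3)/(u^2 + 8*u + 12)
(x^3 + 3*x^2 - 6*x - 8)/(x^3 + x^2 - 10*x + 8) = (x + 1)/(x - 1)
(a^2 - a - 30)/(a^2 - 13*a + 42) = (a + 5)/(a - 7)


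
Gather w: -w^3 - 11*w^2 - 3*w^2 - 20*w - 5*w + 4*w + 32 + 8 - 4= -w^3 - 14*w^2 - 21*w + 36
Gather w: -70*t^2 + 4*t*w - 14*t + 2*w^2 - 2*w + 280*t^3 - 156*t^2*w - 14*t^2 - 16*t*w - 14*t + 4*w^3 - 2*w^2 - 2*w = 280*t^3 - 84*t^2 - 28*t + 4*w^3 + w*(-156*t^2 - 12*t - 4)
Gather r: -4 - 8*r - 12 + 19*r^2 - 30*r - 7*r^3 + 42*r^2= -7*r^3 + 61*r^2 - 38*r - 16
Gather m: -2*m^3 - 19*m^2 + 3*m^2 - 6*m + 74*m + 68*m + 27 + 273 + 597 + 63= -2*m^3 - 16*m^2 + 136*m + 960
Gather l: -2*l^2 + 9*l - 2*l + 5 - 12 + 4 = -2*l^2 + 7*l - 3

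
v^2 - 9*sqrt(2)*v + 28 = (v - 7*sqrt(2))*(v - 2*sqrt(2))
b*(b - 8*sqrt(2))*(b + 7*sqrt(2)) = b^3 - sqrt(2)*b^2 - 112*b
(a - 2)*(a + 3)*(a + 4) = a^3 + 5*a^2 - 2*a - 24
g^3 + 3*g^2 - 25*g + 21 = (g - 3)*(g - 1)*(g + 7)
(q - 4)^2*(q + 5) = q^3 - 3*q^2 - 24*q + 80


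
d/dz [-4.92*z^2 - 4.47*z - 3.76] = -9.84*z - 4.47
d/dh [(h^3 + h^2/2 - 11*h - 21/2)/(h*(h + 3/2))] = (4*h^4 + 12*h^3 + 47*h^2 + 84*h + 63)/(h^2*(4*h^2 + 12*h + 9))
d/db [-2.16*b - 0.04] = -2.16000000000000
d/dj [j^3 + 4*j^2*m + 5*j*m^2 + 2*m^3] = 3*j^2 + 8*j*m + 5*m^2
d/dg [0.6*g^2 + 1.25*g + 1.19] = 1.2*g + 1.25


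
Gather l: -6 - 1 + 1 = -6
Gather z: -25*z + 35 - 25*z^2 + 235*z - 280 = -25*z^2 + 210*z - 245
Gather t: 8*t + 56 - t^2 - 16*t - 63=-t^2 - 8*t - 7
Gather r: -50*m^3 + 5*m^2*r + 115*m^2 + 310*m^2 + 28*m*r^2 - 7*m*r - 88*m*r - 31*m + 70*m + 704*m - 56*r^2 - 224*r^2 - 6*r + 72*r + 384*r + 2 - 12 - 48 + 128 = -50*m^3 + 425*m^2 + 743*m + r^2*(28*m - 280) + r*(5*m^2 - 95*m + 450) + 70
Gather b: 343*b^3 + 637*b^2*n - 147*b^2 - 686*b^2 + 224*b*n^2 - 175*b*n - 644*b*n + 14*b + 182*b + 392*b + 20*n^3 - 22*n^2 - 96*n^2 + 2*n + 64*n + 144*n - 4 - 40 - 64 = 343*b^3 + b^2*(637*n - 833) + b*(224*n^2 - 819*n + 588) + 20*n^3 - 118*n^2 + 210*n - 108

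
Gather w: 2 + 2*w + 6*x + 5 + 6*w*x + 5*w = w*(6*x + 7) + 6*x + 7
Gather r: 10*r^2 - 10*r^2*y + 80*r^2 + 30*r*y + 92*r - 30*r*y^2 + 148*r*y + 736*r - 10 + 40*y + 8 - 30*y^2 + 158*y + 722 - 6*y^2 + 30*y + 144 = r^2*(90 - 10*y) + r*(-30*y^2 + 178*y + 828) - 36*y^2 + 228*y + 864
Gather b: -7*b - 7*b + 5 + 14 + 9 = 28 - 14*b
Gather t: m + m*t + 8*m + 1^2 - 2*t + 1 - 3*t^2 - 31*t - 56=9*m - 3*t^2 + t*(m - 33) - 54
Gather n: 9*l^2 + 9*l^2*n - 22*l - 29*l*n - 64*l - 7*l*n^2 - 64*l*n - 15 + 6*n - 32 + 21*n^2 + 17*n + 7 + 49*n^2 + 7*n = 9*l^2 - 86*l + n^2*(70 - 7*l) + n*(9*l^2 - 93*l + 30) - 40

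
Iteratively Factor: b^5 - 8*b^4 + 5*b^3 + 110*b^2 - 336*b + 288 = (b - 3)*(b^4 - 5*b^3 - 10*b^2 + 80*b - 96) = (b - 3)^2*(b^3 - 2*b^2 - 16*b + 32) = (b - 3)^2*(b - 2)*(b^2 - 16) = (b - 3)^2*(b - 2)*(b + 4)*(b - 4)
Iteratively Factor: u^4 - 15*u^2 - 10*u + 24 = (u - 4)*(u^3 + 4*u^2 + u - 6) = (u - 4)*(u - 1)*(u^2 + 5*u + 6) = (u - 4)*(u - 1)*(u + 3)*(u + 2)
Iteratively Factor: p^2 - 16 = (p - 4)*(p + 4)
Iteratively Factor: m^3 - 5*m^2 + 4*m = (m - 1)*(m^2 - 4*m) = m*(m - 1)*(m - 4)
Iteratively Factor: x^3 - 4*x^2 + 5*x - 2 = (x - 2)*(x^2 - 2*x + 1) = (x - 2)*(x - 1)*(x - 1)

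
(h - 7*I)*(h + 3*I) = h^2 - 4*I*h + 21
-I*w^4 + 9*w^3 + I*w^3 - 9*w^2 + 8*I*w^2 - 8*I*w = w*(w + I)*(w + 8*I)*(-I*w + I)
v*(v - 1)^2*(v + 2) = v^4 - 3*v^2 + 2*v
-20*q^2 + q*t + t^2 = (-4*q + t)*(5*q + t)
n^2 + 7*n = n*(n + 7)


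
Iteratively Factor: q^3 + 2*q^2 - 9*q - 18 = (q - 3)*(q^2 + 5*q + 6) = (q - 3)*(q + 2)*(q + 3)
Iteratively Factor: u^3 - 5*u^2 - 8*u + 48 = (u - 4)*(u^2 - u - 12) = (u - 4)*(u + 3)*(u - 4)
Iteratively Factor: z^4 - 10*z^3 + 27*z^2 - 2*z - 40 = (z + 1)*(z^3 - 11*z^2 + 38*z - 40) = (z - 5)*(z + 1)*(z^2 - 6*z + 8) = (z - 5)*(z - 4)*(z + 1)*(z - 2)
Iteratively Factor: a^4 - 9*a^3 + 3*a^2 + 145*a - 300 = (a - 5)*(a^3 - 4*a^2 - 17*a + 60) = (a - 5)*(a - 3)*(a^2 - a - 20) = (a - 5)*(a - 3)*(a + 4)*(a - 5)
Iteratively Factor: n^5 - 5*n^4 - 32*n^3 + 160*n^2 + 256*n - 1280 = (n - 5)*(n^4 - 32*n^2 + 256) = (n - 5)*(n - 4)*(n^3 + 4*n^2 - 16*n - 64) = (n - 5)*(n - 4)*(n + 4)*(n^2 - 16) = (n - 5)*(n - 4)^2*(n + 4)*(n + 4)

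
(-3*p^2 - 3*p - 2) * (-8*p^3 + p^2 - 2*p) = 24*p^5 + 21*p^4 + 19*p^3 + 4*p^2 + 4*p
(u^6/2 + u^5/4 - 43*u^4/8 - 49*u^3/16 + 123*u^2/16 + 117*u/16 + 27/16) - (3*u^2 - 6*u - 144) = u^6/2 + u^5/4 - 43*u^4/8 - 49*u^3/16 + 75*u^2/16 + 213*u/16 + 2331/16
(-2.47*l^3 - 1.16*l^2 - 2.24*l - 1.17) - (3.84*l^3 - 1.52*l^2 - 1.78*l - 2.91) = -6.31*l^3 + 0.36*l^2 - 0.46*l + 1.74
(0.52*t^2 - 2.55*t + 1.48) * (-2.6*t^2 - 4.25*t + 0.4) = -1.352*t^4 + 4.42*t^3 + 7.1975*t^2 - 7.31*t + 0.592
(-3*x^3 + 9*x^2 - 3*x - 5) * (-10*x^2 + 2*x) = 30*x^5 - 96*x^4 + 48*x^3 + 44*x^2 - 10*x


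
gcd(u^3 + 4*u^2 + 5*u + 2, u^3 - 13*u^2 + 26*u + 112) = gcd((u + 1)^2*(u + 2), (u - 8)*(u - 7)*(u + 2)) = u + 2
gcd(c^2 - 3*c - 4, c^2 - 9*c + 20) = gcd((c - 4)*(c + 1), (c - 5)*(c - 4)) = c - 4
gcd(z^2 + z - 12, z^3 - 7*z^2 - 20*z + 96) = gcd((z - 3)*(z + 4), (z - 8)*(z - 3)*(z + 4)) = z^2 + z - 12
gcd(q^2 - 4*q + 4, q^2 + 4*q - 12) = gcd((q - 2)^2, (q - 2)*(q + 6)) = q - 2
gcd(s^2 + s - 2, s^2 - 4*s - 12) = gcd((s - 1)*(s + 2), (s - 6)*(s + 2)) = s + 2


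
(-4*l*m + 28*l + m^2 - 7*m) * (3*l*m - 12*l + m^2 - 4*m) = -12*l^2*m^2 + 132*l^2*m - 336*l^2 - l*m^3 + 11*l*m^2 - 28*l*m + m^4 - 11*m^3 + 28*m^2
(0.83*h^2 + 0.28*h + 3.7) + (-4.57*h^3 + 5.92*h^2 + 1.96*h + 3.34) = -4.57*h^3 + 6.75*h^2 + 2.24*h + 7.04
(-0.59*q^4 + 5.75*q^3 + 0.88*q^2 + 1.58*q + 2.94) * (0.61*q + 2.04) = -0.3599*q^5 + 2.3039*q^4 + 12.2668*q^3 + 2.759*q^2 + 5.0166*q + 5.9976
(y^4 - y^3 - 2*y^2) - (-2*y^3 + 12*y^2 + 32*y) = y^4 + y^3 - 14*y^2 - 32*y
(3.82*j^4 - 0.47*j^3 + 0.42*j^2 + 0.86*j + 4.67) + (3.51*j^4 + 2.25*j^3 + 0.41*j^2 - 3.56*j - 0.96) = 7.33*j^4 + 1.78*j^3 + 0.83*j^2 - 2.7*j + 3.71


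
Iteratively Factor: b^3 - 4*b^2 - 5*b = (b - 5)*(b^2 + b) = b*(b - 5)*(b + 1)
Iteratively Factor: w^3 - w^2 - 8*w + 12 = (w - 2)*(w^2 + w - 6) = (w - 2)^2*(w + 3)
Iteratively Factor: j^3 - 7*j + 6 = (j + 3)*(j^2 - 3*j + 2) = (j - 2)*(j + 3)*(j - 1)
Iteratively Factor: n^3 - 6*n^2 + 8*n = (n - 2)*(n^2 - 4*n) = n*(n - 2)*(n - 4)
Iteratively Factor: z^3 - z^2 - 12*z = (z)*(z^2 - z - 12) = z*(z - 4)*(z + 3)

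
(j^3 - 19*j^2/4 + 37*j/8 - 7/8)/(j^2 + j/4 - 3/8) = (8*j^3 - 38*j^2 + 37*j - 7)/(8*j^2 + 2*j - 3)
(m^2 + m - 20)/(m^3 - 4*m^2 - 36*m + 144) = (m + 5)/(m^2 - 36)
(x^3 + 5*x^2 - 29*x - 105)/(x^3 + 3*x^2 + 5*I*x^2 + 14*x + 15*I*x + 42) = (x^2 + 2*x - 35)/(x^2 + 5*I*x + 14)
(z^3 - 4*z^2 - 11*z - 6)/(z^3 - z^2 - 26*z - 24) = (z + 1)/(z + 4)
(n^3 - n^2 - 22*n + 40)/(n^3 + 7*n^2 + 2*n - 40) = (n - 4)/(n + 4)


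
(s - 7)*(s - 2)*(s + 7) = s^3 - 2*s^2 - 49*s + 98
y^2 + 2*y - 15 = (y - 3)*(y + 5)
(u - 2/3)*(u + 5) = u^2 + 13*u/3 - 10/3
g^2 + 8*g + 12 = (g + 2)*(g + 6)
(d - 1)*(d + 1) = d^2 - 1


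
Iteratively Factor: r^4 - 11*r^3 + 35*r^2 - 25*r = (r)*(r^3 - 11*r^2 + 35*r - 25) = r*(r - 1)*(r^2 - 10*r + 25) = r*(r - 5)*(r - 1)*(r - 5)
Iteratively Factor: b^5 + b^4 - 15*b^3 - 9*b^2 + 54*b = (b - 2)*(b^4 + 3*b^3 - 9*b^2 - 27*b) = b*(b - 2)*(b^3 + 3*b^2 - 9*b - 27) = b*(b - 2)*(b + 3)*(b^2 - 9) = b*(b - 3)*(b - 2)*(b + 3)*(b + 3)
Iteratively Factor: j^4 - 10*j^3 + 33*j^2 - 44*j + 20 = (j - 2)*(j^3 - 8*j^2 + 17*j - 10) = (j - 5)*(j - 2)*(j^2 - 3*j + 2) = (j - 5)*(j - 2)^2*(j - 1)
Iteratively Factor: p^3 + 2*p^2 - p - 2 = (p + 1)*(p^2 + p - 2) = (p - 1)*(p + 1)*(p + 2)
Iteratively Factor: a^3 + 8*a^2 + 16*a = (a + 4)*(a^2 + 4*a) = (a + 4)^2*(a)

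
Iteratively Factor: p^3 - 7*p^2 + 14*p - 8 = (p - 2)*(p^2 - 5*p + 4) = (p - 2)*(p - 1)*(p - 4)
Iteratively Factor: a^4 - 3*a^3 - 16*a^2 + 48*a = (a + 4)*(a^3 - 7*a^2 + 12*a) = (a - 4)*(a + 4)*(a^2 - 3*a) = a*(a - 4)*(a + 4)*(a - 3)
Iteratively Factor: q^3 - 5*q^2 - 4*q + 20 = (q - 5)*(q^2 - 4) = (q - 5)*(q - 2)*(q + 2)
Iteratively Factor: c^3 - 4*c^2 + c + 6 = (c - 2)*(c^2 - 2*c - 3) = (c - 3)*(c - 2)*(c + 1)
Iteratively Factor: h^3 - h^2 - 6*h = (h)*(h^2 - h - 6) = h*(h + 2)*(h - 3)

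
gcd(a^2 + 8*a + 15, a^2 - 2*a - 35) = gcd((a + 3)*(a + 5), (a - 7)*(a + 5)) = a + 5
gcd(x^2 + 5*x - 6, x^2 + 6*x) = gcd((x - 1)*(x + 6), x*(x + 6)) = x + 6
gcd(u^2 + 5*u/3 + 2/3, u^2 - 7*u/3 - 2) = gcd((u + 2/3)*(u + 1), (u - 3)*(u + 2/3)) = u + 2/3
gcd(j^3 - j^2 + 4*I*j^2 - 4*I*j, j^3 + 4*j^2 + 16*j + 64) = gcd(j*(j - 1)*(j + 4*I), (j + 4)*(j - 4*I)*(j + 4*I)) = j + 4*I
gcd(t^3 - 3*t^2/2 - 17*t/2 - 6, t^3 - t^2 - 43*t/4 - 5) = t - 4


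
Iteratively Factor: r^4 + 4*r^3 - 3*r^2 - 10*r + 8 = (r + 4)*(r^3 - 3*r + 2) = (r + 2)*(r + 4)*(r^2 - 2*r + 1) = (r - 1)*(r + 2)*(r + 4)*(r - 1)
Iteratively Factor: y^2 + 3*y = (y)*(y + 3)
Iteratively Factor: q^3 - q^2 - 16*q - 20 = (q + 2)*(q^2 - 3*q - 10) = (q + 2)^2*(q - 5)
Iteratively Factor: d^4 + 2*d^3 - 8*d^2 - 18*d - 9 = (d + 1)*(d^3 + d^2 - 9*d - 9) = (d - 3)*(d + 1)*(d^2 + 4*d + 3) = (d - 3)*(d + 1)*(d + 3)*(d + 1)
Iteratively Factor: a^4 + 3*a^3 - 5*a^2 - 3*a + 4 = (a + 4)*(a^3 - a^2 - a + 1) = (a + 1)*(a + 4)*(a^2 - 2*a + 1) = (a - 1)*(a + 1)*(a + 4)*(a - 1)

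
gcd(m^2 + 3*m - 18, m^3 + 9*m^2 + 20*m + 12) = m + 6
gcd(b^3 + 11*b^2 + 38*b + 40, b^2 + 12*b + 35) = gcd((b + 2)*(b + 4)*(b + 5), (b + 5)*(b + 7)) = b + 5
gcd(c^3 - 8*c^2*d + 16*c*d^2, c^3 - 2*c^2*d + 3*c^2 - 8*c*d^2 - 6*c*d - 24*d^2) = c - 4*d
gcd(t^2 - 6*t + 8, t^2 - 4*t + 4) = t - 2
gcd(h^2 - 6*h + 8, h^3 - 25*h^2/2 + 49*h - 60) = h - 4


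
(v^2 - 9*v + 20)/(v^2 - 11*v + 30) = (v - 4)/(v - 6)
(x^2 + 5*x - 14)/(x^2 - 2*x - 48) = (-x^2 - 5*x + 14)/(-x^2 + 2*x + 48)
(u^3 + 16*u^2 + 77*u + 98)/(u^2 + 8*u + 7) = (u^2 + 9*u + 14)/(u + 1)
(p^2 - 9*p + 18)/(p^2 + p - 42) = (p - 3)/(p + 7)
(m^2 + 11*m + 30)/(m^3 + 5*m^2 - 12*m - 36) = (m + 5)/(m^2 - m - 6)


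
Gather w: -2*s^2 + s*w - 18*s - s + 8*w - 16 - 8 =-2*s^2 - 19*s + w*(s + 8) - 24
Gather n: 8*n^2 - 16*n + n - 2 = 8*n^2 - 15*n - 2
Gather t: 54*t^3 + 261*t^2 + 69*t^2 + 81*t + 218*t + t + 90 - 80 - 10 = 54*t^3 + 330*t^2 + 300*t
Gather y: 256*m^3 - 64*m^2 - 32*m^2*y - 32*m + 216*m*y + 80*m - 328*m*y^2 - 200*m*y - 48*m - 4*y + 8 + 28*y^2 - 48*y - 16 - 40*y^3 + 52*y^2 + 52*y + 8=256*m^3 - 64*m^2 - 40*y^3 + y^2*(80 - 328*m) + y*(-32*m^2 + 16*m)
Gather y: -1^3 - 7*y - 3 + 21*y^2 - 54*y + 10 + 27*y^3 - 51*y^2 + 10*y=27*y^3 - 30*y^2 - 51*y + 6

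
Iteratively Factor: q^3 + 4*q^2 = (q)*(q^2 + 4*q) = q*(q + 4)*(q)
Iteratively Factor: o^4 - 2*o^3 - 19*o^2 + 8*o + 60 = (o - 5)*(o^3 + 3*o^2 - 4*o - 12) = (o - 5)*(o - 2)*(o^2 + 5*o + 6) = (o - 5)*(o - 2)*(o + 3)*(o + 2)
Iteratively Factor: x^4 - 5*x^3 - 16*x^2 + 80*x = (x - 5)*(x^3 - 16*x) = (x - 5)*(x + 4)*(x^2 - 4*x) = x*(x - 5)*(x + 4)*(x - 4)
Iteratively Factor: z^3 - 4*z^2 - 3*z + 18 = (z - 3)*(z^2 - z - 6) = (z - 3)^2*(z + 2)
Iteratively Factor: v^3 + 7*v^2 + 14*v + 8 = (v + 1)*(v^2 + 6*v + 8) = (v + 1)*(v + 2)*(v + 4)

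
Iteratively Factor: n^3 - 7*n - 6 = (n + 2)*(n^2 - 2*n - 3) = (n + 1)*(n + 2)*(n - 3)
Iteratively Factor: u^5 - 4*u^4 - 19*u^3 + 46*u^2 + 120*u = (u)*(u^4 - 4*u^3 - 19*u^2 + 46*u + 120) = u*(u - 5)*(u^3 + u^2 - 14*u - 24) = u*(u - 5)*(u + 3)*(u^2 - 2*u - 8) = u*(u - 5)*(u - 4)*(u + 3)*(u + 2)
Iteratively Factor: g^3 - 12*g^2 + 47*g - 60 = (g - 3)*(g^2 - 9*g + 20) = (g - 5)*(g - 3)*(g - 4)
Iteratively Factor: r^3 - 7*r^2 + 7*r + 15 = (r - 5)*(r^2 - 2*r - 3) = (r - 5)*(r + 1)*(r - 3)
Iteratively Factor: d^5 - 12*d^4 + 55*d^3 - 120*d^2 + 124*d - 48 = (d - 1)*(d^4 - 11*d^3 + 44*d^2 - 76*d + 48) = (d - 4)*(d - 1)*(d^3 - 7*d^2 + 16*d - 12) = (d - 4)*(d - 3)*(d - 1)*(d^2 - 4*d + 4) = (d - 4)*(d - 3)*(d - 2)*(d - 1)*(d - 2)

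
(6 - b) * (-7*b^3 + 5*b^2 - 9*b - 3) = 7*b^4 - 47*b^3 + 39*b^2 - 51*b - 18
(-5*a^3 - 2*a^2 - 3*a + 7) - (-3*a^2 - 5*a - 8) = -5*a^3 + a^2 + 2*a + 15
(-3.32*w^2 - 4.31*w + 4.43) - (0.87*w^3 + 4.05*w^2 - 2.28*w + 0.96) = -0.87*w^3 - 7.37*w^2 - 2.03*w + 3.47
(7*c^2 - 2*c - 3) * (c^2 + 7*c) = 7*c^4 + 47*c^3 - 17*c^2 - 21*c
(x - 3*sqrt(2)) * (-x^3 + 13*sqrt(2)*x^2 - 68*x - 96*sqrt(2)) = -x^4 + 16*sqrt(2)*x^3 - 146*x^2 + 108*sqrt(2)*x + 576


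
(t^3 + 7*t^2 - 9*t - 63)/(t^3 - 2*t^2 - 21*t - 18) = (t^2 + 4*t - 21)/(t^2 - 5*t - 6)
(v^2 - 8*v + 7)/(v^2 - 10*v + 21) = (v - 1)/(v - 3)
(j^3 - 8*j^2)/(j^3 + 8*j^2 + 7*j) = j*(j - 8)/(j^2 + 8*j + 7)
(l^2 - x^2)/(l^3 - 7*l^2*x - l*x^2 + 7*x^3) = 1/(l - 7*x)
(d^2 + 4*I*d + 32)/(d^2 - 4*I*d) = (d + 8*I)/d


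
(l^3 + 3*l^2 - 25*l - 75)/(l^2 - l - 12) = (l^2 - 25)/(l - 4)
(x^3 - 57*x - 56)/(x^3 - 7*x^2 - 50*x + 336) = (x + 1)/(x - 6)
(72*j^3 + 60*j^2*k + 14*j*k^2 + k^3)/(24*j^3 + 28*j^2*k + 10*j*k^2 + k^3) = (6*j + k)/(2*j + k)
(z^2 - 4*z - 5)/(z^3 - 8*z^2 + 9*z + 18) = (z - 5)/(z^2 - 9*z + 18)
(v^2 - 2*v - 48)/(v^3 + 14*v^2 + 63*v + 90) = (v - 8)/(v^2 + 8*v + 15)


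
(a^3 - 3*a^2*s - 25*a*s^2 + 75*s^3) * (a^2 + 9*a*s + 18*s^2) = a^5 + 6*a^4*s - 34*a^3*s^2 - 204*a^2*s^3 + 225*a*s^4 + 1350*s^5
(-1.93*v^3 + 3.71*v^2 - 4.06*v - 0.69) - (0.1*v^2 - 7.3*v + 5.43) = -1.93*v^3 + 3.61*v^2 + 3.24*v - 6.12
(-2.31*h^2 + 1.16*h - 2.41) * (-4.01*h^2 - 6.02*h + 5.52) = 9.2631*h^4 + 9.2546*h^3 - 10.0703*h^2 + 20.9114*h - 13.3032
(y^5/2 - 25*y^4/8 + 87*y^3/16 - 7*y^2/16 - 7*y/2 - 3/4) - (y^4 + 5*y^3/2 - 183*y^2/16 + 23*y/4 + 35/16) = y^5/2 - 33*y^4/8 + 47*y^3/16 + 11*y^2 - 37*y/4 - 47/16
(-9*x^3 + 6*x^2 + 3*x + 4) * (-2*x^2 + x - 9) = 18*x^5 - 21*x^4 + 81*x^3 - 59*x^2 - 23*x - 36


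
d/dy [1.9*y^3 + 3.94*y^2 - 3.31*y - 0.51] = 5.7*y^2 + 7.88*y - 3.31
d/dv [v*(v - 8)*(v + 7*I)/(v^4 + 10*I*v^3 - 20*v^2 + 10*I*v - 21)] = (-v^4 + 16*v^3 + v^2*(1 + 24*I) + 6*I*v - 24*I)/(v^6 + 6*I*v^5 - 7*v^4 + 12*I*v^3 - 17*v^2 + 6*I*v - 9)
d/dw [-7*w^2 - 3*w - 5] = -14*w - 3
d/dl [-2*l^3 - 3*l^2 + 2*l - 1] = -6*l^2 - 6*l + 2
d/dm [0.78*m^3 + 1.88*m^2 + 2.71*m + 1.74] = 2.34*m^2 + 3.76*m + 2.71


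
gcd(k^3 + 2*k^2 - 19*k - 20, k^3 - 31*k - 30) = k^2 + 6*k + 5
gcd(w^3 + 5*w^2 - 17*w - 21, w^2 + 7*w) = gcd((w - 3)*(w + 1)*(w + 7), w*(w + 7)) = w + 7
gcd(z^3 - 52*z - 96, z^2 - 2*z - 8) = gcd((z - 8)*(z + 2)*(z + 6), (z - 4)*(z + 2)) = z + 2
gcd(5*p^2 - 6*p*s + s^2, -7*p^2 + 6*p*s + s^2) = p - s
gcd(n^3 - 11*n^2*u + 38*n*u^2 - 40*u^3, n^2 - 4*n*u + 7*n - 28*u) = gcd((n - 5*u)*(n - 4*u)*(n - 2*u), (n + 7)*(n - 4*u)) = -n + 4*u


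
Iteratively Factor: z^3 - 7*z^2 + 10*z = (z - 2)*(z^2 - 5*z) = (z - 5)*(z - 2)*(z)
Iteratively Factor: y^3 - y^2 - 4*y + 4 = (y - 1)*(y^2 - 4) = (y - 1)*(y + 2)*(y - 2)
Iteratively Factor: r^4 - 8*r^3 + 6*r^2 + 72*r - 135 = (r - 5)*(r^3 - 3*r^2 - 9*r + 27) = (r - 5)*(r - 3)*(r^2 - 9) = (r - 5)*(r - 3)^2*(r + 3)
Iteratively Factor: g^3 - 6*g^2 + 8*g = (g - 4)*(g^2 - 2*g) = (g - 4)*(g - 2)*(g)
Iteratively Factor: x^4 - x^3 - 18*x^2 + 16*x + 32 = (x + 4)*(x^3 - 5*x^2 + 2*x + 8) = (x - 2)*(x + 4)*(x^2 - 3*x - 4) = (x - 2)*(x + 1)*(x + 4)*(x - 4)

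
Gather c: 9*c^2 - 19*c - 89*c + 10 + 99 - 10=9*c^2 - 108*c + 99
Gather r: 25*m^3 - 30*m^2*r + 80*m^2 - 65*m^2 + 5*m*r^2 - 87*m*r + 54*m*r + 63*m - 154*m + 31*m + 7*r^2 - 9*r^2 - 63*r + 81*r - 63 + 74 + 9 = 25*m^3 + 15*m^2 - 60*m + r^2*(5*m - 2) + r*(-30*m^2 - 33*m + 18) + 20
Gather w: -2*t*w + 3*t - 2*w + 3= 3*t + w*(-2*t - 2) + 3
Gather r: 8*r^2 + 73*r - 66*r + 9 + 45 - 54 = 8*r^2 + 7*r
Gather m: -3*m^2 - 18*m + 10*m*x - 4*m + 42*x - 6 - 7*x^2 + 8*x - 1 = -3*m^2 + m*(10*x - 22) - 7*x^2 + 50*x - 7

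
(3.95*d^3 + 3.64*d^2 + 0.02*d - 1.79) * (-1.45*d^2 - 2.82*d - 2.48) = -5.7275*d^5 - 16.417*d^4 - 20.0898*d^3 - 6.4881*d^2 + 4.9982*d + 4.4392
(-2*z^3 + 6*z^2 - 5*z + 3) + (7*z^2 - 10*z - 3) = -2*z^3 + 13*z^2 - 15*z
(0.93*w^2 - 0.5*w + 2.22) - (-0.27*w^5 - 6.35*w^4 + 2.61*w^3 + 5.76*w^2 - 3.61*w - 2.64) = 0.27*w^5 + 6.35*w^4 - 2.61*w^3 - 4.83*w^2 + 3.11*w + 4.86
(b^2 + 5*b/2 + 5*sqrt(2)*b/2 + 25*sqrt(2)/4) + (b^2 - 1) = 2*b^2 + 5*b/2 + 5*sqrt(2)*b/2 - 1 + 25*sqrt(2)/4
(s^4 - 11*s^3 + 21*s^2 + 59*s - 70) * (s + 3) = s^5 - 8*s^4 - 12*s^3 + 122*s^2 + 107*s - 210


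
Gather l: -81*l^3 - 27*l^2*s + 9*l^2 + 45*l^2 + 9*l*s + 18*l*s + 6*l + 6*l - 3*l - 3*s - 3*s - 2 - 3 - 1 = -81*l^3 + l^2*(54 - 27*s) + l*(27*s + 9) - 6*s - 6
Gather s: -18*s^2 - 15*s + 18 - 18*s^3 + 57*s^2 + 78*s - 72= -18*s^3 + 39*s^2 + 63*s - 54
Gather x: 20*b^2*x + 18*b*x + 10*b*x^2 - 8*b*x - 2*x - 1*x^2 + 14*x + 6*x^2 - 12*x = x^2*(10*b + 5) + x*(20*b^2 + 10*b)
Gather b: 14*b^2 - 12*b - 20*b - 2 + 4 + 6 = 14*b^2 - 32*b + 8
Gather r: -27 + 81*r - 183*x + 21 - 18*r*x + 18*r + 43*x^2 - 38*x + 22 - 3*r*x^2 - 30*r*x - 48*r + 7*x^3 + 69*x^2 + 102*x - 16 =r*(-3*x^2 - 48*x + 51) + 7*x^3 + 112*x^2 - 119*x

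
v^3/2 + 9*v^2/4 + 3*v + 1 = (v/2 + 1)*(v + 1/2)*(v + 2)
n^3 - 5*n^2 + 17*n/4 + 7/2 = (n - 7/2)*(n - 2)*(n + 1/2)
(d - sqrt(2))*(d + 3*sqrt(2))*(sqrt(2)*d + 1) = sqrt(2)*d^3 + 5*d^2 - 4*sqrt(2)*d - 6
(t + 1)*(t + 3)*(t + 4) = t^3 + 8*t^2 + 19*t + 12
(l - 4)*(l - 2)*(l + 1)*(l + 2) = l^4 - 3*l^3 - 8*l^2 + 12*l + 16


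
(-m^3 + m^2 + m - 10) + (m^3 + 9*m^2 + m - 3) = 10*m^2 + 2*m - 13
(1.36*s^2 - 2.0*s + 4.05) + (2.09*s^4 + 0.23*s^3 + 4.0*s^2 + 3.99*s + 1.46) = 2.09*s^4 + 0.23*s^3 + 5.36*s^2 + 1.99*s + 5.51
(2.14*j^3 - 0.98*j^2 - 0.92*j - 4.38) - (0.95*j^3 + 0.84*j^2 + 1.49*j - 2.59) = 1.19*j^3 - 1.82*j^2 - 2.41*j - 1.79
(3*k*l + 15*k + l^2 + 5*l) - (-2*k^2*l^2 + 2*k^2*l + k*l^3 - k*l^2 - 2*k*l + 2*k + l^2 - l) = 2*k^2*l^2 - 2*k^2*l - k*l^3 + k*l^2 + 5*k*l + 13*k + 6*l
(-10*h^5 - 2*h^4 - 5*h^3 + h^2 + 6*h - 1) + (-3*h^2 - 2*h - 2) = -10*h^5 - 2*h^4 - 5*h^3 - 2*h^2 + 4*h - 3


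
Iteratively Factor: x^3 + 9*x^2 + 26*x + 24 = (x + 4)*(x^2 + 5*x + 6) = (x + 3)*(x + 4)*(x + 2)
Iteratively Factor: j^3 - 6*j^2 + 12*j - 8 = (j - 2)*(j^2 - 4*j + 4) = (j - 2)^2*(j - 2)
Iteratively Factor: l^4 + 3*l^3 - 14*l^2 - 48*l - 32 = (l + 1)*(l^3 + 2*l^2 - 16*l - 32) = (l + 1)*(l + 4)*(l^2 - 2*l - 8) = (l - 4)*(l + 1)*(l + 4)*(l + 2)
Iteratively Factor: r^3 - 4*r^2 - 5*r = (r)*(r^2 - 4*r - 5) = r*(r - 5)*(r + 1)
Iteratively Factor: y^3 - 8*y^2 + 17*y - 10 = (y - 5)*(y^2 - 3*y + 2) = (y - 5)*(y - 2)*(y - 1)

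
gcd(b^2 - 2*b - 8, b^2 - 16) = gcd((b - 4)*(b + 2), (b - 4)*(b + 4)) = b - 4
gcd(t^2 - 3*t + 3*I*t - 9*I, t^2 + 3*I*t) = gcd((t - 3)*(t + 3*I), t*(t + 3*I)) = t + 3*I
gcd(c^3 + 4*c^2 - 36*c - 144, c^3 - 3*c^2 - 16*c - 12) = c - 6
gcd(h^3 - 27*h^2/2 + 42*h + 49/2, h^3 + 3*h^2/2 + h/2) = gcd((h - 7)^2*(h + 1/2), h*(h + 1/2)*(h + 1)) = h + 1/2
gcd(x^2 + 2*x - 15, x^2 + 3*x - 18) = x - 3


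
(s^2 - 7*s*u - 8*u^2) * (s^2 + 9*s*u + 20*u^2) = s^4 + 2*s^3*u - 51*s^2*u^2 - 212*s*u^3 - 160*u^4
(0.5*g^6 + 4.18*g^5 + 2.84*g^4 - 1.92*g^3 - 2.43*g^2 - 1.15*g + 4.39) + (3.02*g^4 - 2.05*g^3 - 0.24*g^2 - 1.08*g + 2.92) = 0.5*g^6 + 4.18*g^5 + 5.86*g^4 - 3.97*g^3 - 2.67*g^2 - 2.23*g + 7.31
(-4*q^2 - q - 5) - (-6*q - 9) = -4*q^2 + 5*q + 4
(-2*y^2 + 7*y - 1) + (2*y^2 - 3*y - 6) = 4*y - 7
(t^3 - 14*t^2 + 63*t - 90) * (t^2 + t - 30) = t^5 - 13*t^4 + 19*t^3 + 393*t^2 - 1980*t + 2700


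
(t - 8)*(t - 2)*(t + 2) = t^3 - 8*t^2 - 4*t + 32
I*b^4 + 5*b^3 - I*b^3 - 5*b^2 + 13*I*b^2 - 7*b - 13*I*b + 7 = (b - 7*I)*(b + I)^2*(I*b - I)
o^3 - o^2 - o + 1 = (o - 1)^2*(o + 1)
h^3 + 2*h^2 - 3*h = h*(h - 1)*(h + 3)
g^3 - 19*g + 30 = (g - 3)*(g - 2)*(g + 5)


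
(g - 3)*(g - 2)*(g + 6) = g^3 + g^2 - 24*g + 36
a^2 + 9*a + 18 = (a + 3)*(a + 6)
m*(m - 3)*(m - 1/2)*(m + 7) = m^4 + 7*m^3/2 - 23*m^2 + 21*m/2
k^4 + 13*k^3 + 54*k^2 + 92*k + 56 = (k + 2)^3*(k + 7)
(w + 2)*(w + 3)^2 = w^3 + 8*w^2 + 21*w + 18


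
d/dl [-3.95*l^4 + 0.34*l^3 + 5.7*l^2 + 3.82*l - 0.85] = -15.8*l^3 + 1.02*l^2 + 11.4*l + 3.82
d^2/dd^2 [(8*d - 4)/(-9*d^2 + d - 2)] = 8*(-(2*d - 1)*(18*d - 1)^2 + (54*d - 11)*(9*d^2 - d + 2))/(9*d^2 - d + 2)^3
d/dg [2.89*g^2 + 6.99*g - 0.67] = 5.78*g + 6.99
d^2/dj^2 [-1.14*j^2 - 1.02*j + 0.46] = -2.28000000000000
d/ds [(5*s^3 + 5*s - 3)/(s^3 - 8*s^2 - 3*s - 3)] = 4*(-10*s^4 - 10*s^3 + s^2 - 12*s - 6)/(s^6 - 16*s^5 + 58*s^4 + 42*s^3 + 57*s^2 + 18*s + 9)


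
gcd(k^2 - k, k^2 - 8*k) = k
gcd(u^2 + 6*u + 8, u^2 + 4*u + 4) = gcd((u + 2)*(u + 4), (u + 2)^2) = u + 2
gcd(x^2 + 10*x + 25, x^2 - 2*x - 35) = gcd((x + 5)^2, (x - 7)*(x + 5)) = x + 5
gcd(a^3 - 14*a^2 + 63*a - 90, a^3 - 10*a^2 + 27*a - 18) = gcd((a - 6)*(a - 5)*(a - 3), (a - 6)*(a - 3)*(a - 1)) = a^2 - 9*a + 18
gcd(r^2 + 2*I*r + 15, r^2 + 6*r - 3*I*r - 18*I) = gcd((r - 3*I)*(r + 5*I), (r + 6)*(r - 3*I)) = r - 3*I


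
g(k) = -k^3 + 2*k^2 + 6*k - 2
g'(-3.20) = -37.52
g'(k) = -3*k^2 + 4*k + 6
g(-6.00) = 250.00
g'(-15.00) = -729.00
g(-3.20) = 32.05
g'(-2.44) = -21.62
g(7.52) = -269.04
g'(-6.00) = -126.00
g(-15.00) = 3733.00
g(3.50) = 0.62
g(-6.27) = 285.50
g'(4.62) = -39.55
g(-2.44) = 9.79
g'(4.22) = -30.55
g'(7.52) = -133.57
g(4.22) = -16.21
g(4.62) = -30.20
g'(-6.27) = -137.02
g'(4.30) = -32.27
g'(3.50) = -16.75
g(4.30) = -18.73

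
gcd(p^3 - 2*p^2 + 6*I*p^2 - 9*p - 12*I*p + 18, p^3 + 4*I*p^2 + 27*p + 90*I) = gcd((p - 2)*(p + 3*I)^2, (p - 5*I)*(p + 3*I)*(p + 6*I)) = p + 3*I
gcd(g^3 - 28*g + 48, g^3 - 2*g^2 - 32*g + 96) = g^2 + 2*g - 24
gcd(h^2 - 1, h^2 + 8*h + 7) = h + 1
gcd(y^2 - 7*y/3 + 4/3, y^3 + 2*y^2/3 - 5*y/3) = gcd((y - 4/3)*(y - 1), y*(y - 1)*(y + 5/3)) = y - 1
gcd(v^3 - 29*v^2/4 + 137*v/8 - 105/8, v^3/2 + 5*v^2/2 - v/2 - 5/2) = 1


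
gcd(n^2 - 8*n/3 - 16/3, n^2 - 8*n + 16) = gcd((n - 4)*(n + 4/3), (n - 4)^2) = n - 4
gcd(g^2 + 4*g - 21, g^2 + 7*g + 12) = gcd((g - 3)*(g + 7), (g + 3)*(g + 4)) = 1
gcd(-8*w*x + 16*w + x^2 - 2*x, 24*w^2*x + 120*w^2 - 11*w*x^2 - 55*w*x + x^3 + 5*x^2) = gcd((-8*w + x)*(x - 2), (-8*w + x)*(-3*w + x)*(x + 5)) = -8*w + x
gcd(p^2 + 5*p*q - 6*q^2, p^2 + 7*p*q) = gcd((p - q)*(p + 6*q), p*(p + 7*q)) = 1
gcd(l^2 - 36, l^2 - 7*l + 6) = l - 6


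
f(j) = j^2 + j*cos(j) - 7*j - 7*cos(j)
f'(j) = -j*sin(j) + 2*j + 7*sin(j) + cos(j) - 7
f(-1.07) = 4.76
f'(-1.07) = -15.74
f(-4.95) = 56.34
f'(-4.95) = -5.05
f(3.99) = -10.02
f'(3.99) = -1.94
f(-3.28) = 43.90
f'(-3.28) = -13.13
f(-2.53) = 31.91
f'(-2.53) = -18.35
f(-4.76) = 55.42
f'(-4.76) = -4.73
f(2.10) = -7.82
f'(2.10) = 0.92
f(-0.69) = -0.62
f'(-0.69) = -12.50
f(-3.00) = 39.90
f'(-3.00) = -15.40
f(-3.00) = 39.90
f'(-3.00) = -15.40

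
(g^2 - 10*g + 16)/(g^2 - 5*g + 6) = (g - 8)/(g - 3)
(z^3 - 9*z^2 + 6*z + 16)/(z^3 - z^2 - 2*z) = (z - 8)/z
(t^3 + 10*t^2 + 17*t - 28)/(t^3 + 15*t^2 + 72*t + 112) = (t - 1)/(t + 4)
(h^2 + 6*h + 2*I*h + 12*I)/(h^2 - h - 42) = (h + 2*I)/(h - 7)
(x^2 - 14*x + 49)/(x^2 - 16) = (x^2 - 14*x + 49)/(x^2 - 16)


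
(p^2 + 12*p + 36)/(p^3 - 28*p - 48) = (p^2 + 12*p + 36)/(p^3 - 28*p - 48)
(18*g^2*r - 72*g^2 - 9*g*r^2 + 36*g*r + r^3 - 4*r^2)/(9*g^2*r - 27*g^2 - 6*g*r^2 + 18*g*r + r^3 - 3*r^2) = (-6*g*r + 24*g + r^2 - 4*r)/(-3*g*r + 9*g + r^2 - 3*r)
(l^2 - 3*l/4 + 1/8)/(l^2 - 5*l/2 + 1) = (l - 1/4)/(l - 2)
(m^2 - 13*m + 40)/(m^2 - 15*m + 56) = (m - 5)/(m - 7)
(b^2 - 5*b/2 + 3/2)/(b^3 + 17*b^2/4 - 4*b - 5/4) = 2*(2*b - 3)/(4*b^2 + 21*b + 5)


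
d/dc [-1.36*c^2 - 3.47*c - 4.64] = -2.72*c - 3.47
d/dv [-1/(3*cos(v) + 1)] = -3*sin(v)/(3*cos(v) + 1)^2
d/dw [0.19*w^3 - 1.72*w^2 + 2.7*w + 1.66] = 0.57*w^2 - 3.44*w + 2.7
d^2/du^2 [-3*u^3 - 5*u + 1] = -18*u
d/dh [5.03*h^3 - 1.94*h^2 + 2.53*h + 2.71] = 15.09*h^2 - 3.88*h + 2.53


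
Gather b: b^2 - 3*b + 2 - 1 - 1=b^2 - 3*b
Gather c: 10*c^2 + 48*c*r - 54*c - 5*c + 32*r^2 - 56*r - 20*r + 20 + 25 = 10*c^2 + c*(48*r - 59) + 32*r^2 - 76*r + 45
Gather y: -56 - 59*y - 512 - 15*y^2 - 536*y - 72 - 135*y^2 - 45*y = -150*y^2 - 640*y - 640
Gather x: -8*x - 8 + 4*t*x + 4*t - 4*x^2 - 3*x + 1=4*t - 4*x^2 + x*(4*t - 11) - 7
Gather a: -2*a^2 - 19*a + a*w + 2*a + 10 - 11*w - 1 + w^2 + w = -2*a^2 + a*(w - 17) + w^2 - 10*w + 9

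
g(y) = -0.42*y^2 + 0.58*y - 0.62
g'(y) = 0.58 - 0.84*y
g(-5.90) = -18.66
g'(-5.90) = 5.54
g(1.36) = -0.61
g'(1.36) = -0.56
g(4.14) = -5.42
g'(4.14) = -2.90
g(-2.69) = -5.22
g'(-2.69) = 2.84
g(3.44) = -3.59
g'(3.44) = -2.31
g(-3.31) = -7.14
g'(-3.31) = 3.36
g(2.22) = -1.40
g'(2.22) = -1.28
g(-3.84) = -9.04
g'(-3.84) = 3.81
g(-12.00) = -68.06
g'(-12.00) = 10.66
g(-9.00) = -39.86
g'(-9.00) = 8.14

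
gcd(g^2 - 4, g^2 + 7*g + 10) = g + 2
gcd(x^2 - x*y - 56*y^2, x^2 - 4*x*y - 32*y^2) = x - 8*y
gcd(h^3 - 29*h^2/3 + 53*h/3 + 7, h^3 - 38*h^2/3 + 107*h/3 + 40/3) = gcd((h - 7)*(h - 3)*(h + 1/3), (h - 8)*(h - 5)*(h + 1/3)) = h + 1/3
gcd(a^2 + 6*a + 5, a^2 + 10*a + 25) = a + 5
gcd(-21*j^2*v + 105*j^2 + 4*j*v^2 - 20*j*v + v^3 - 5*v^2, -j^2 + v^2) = 1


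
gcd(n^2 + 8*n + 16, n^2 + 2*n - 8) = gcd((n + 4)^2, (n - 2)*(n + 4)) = n + 4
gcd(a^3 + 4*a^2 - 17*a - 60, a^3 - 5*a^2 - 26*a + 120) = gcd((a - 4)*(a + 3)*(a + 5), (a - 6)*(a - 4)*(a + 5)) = a^2 + a - 20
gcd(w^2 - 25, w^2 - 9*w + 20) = w - 5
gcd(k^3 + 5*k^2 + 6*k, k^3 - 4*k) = k^2 + 2*k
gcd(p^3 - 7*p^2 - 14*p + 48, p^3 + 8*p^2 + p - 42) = p^2 + p - 6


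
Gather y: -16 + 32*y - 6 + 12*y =44*y - 22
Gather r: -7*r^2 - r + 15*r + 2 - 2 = -7*r^2 + 14*r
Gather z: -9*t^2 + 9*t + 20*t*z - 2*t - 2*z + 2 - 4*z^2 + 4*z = -9*t^2 + 7*t - 4*z^2 + z*(20*t + 2) + 2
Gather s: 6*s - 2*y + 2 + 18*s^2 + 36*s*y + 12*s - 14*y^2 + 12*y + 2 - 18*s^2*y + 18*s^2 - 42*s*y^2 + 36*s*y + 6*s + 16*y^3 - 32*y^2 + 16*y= s^2*(36 - 18*y) + s*(-42*y^2 + 72*y + 24) + 16*y^3 - 46*y^2 + 26*y + 4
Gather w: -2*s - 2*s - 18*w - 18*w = -4*s - 36*w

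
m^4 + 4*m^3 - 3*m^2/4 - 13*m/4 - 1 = (m - 1)*(m + 1/2)^2*(m + 4)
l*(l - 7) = l^2 - 7*l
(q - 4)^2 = q^2 - 8*q + 16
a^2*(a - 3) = a^3 - 3*a^2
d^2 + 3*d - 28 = (d - 4)*(d + 7)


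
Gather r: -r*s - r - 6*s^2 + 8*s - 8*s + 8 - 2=r*(-s - 1) - 6*s^2 + 6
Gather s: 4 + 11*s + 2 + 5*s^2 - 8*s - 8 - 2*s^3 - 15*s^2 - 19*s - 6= -2*s^3 - 10*s^2 - 16*s - 8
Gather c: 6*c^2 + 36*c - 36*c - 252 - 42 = 6*c^2 - 294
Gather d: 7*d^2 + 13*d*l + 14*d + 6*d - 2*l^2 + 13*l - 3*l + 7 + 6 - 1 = 7*d^2 + d*(13*l + 20) - 2*l^2 + 10*l + 12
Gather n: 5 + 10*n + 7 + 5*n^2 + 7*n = 5*n^2 + 17*n + 12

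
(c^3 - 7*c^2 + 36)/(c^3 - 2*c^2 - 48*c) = (-c^3 + 7*c^2 - 36)/(c*(-c^2 + 2*c + 48))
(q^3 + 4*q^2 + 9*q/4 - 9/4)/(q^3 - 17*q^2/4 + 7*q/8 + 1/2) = 2*(2*q^2 + 9*q + 9)/(4*q^2 - 15*q - 4)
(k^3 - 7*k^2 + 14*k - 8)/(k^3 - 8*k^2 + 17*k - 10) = (k - 4)/(k - 5)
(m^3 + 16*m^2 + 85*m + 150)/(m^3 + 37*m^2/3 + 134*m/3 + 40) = 3*(m + 5)/(3*m + 4)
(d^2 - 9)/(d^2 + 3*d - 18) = (d + 3)/(d + 6)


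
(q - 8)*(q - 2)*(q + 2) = q^3 - 8*q^2 - 4*q + 32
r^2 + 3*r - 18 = (r - 3)*(r + 6)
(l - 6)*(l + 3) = l^2 - 3*l - 18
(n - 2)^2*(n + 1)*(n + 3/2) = n^4 - 3*n^3/2 - 9*n^2/2 + 4*n + 6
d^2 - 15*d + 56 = (d - 8)*(d - 7)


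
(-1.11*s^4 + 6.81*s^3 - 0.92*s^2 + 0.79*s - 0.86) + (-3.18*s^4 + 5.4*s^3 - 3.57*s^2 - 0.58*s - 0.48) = -4.29*s^4 + 12.21*s^3 - 4.49*s^2 + 0.21*s - 1.34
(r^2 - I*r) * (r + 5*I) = r^3 + 4*I*r^2 + 5*r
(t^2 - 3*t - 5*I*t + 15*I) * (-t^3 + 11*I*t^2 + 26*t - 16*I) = -t^5 + 3*t^4 + 16*I*t^4 + 81*t^3 - 48*I*t^3 - 243*t^2 - 146*I*t^2 - 80*t + 438*I*t + 240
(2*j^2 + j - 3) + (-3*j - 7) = 2*j^2 - 2*j - 10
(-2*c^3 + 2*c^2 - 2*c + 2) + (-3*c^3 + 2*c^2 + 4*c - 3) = -5*c^3 + 4*c^2 + 2*c - 1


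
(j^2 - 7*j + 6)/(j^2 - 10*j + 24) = (j - 1)/(j - 4)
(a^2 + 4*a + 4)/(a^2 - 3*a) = (a^2 + 4*a + 4)/(a*(a - 3))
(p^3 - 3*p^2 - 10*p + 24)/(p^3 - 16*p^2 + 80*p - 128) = (p^2 + p - 6)/(p^2 - 12*p + 32)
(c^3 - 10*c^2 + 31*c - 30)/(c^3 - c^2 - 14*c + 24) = (c - 5)/(c + 4)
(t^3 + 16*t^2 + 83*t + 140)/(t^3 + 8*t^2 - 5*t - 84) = (t + 5)/(t - 3)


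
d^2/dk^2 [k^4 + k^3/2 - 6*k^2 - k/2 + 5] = 12*k^2 + 3*k - 12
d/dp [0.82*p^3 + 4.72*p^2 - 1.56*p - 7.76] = 2.46*p^2 + 9.44*p - 1.56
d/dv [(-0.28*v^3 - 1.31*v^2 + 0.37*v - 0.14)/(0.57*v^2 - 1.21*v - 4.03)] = (-0.1596*v^4 + 0.6776*v^3 + 4.7594*v^2 + 10.7182*v - 1.6605)/(0.3249*v^4 - 1.3794*v^3 - 3.1301*v^2 + 9.7526*v + 16.2409)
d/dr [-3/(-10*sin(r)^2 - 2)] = -30*sin(2*r)/(5*cos(2*r) - 7)^2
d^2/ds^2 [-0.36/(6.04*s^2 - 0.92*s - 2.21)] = (-26.266752*s^2 + 4.000896*s + 0.36*(12.08*s - 0.92)*(24.16*s - 1.84) + 9.610848)/(-6.04*s^2 + 0.92*s + 2.21)^3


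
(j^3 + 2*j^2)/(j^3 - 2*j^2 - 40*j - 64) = j^2/(j^2 - 4*j - 32)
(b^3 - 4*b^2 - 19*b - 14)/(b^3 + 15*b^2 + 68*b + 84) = (b^2 - 6*b - 7)/(b^2 + 13*b + 42)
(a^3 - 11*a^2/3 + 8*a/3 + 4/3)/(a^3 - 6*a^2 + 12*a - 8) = (a + 1/3)/(a - 2)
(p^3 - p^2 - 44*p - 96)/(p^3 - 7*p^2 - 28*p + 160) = (p^2 + 7*p + 12)/(p^2 + p - 20)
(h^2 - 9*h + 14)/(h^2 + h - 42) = (h^2 - 9*h + 14)/(h^2 + h - 42)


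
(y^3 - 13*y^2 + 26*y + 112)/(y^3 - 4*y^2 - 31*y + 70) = (y^2 - 6*y - 16)/(y^2 + 3*y - 10)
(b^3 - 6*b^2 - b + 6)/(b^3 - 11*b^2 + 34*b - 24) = (b + 1)/(b - 4)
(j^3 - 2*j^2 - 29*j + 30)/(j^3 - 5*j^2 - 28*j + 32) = (j^2 - j - 30)/(j^2 - 4*j - 32)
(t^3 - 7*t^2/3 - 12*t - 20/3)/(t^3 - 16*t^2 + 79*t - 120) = (3*t^2 + 8*t + 4)/(3*(t^2 - 11*t + 24))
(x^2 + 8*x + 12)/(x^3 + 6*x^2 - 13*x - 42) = (x + 6)/(x^2 + 4*x - 21)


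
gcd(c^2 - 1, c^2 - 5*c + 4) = c - 1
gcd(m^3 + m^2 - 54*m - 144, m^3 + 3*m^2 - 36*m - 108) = m^2 + 9*m + 18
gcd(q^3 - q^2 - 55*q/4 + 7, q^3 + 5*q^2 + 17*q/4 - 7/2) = q^2 + 3*q - 7/4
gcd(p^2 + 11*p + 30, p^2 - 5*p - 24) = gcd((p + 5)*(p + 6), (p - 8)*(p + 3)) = 1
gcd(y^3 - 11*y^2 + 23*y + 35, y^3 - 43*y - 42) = y^2 - 6*y - 7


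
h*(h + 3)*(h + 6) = h^3 + 9*h^2 + 18*h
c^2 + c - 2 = (c - 1)*(c + 2)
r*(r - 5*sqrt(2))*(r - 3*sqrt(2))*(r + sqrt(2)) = r^4 - 7*sqrt(2)*r^3 + 14*r^2 + 30*sqrt(2)*r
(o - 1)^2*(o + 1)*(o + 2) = o^4 + o^3 - 3*o^2 - o + 2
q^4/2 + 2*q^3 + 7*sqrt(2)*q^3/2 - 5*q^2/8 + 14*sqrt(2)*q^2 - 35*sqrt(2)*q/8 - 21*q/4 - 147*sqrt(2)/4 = (q/2 + 1)*(q - 3/2)*(q + 7/2)*(q + 7*sqrt(2))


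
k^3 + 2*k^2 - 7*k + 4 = (k - 1)^2*(k + 4)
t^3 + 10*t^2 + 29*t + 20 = (t + 1)*(t + 4)*(t + 5)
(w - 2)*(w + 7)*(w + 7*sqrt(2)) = w^3 + 5*w^2 + 7*sqrt(2)*w^2 - 14*w + 35*sqrt(2)*w - 98*sqrt(2)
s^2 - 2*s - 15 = (s - 5)*(s + 3)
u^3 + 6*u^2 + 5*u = u*(u + 1)*(u + 5)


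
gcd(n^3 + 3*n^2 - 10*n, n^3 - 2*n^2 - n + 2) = n - 2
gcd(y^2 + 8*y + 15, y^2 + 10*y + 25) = y + 5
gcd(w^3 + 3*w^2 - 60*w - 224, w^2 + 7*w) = w + 7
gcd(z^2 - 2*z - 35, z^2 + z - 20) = z + 5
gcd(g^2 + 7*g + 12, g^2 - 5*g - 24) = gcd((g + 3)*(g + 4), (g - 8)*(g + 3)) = g + 3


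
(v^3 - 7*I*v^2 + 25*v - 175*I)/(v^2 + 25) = v - 7*I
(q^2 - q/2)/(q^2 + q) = (q - 1/2)/(q + 1)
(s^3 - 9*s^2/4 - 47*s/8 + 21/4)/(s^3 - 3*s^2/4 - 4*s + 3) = (s - 7/2)/(s - 2)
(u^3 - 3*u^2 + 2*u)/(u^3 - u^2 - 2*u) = (u - 1)/(u + 1)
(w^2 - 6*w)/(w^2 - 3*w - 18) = w/(w + 3)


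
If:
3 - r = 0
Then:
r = 3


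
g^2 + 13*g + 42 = (g + 6)*(g + 7)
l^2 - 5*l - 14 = (l - 7)*(l + 2)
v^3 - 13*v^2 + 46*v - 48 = (v - 8)*(v - 3)*(v - 2)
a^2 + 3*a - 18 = (a - 3)*(a + 6)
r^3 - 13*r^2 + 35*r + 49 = (r - 7)^2*(r + 1)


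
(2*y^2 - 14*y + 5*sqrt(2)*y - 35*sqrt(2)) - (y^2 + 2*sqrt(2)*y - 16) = y^2 - 14*y + 3*sqrt(2)*y - 35*sqrt(2) + 16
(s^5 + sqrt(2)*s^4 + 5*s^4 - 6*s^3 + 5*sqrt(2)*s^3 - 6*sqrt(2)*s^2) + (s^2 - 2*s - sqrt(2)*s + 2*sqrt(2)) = s^5 + sqrt(2)*s^4 + 5*s^4 - 6*s^3 + 5*sqrt(2)*s^3 - 6*sqrt(2)*s^2 + s^2 - 2*s - sqrt(2)*s + 2*sqrt(2)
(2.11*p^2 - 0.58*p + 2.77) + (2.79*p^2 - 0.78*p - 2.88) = 4.9*p^2 - 1.36*p - 0.11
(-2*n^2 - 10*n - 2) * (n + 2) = -2*n^3 - 14*n^2 - 22*n - 4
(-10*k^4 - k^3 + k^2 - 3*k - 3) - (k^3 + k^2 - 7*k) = -10*k^4 - 2*k^3 + 4*k - 3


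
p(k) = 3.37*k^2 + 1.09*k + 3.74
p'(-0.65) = -3.29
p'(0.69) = 5.74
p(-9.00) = 266.90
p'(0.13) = 1.97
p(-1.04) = 6.25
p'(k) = 6.74*k + 1.09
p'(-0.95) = -5.31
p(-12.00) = 475.94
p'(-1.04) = -5.92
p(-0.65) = 4.46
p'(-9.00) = -59.57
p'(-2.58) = -16.30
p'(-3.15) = -20.14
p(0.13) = 3.94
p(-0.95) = 5.75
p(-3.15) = 33.75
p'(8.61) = 59.12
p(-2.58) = 23.36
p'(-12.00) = -79.79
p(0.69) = 6.10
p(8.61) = 262.95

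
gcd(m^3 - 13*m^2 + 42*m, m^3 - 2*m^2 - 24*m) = m^2 - 6*m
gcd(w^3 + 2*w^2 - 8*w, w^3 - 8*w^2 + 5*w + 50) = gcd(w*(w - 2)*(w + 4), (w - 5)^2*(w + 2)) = 1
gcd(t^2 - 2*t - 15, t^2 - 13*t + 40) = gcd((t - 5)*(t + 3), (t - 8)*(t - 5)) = t - 5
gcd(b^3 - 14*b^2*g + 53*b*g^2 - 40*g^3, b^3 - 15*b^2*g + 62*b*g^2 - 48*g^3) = b^2 - 9*b*g + 8*g^2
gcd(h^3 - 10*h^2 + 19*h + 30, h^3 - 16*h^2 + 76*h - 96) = h - 6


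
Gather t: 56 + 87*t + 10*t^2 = 10*t^2 + 87*t + 56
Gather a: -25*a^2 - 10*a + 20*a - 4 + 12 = -25*a^2 + 10*a + 8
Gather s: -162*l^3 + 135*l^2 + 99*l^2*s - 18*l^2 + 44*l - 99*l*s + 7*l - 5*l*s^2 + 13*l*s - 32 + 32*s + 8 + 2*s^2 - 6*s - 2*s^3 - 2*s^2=-162*l^3 + 117*l^2 - 5*l*s^2 + 51*l - 2*s^3 + s*(99*l^2 - 86*l + 26) - 24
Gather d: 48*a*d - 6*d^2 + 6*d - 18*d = -6*d^2 + d*(48*a - 12)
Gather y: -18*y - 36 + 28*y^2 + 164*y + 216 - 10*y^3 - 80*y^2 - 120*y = -10*y^3 - 52*y^2 + 26*y + 180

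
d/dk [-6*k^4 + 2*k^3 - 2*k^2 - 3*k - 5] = -24*k^3 + 6*k^2 - 4*k - 3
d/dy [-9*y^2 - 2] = -18*y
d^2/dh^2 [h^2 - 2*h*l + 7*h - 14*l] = 2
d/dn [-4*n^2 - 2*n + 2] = -8*n - 2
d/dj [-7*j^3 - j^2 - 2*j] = -21*j^2 - 2*j - 2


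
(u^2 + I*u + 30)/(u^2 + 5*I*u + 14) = (u^2 + I*u + 30)/(u^2 + 5*I*u + 14)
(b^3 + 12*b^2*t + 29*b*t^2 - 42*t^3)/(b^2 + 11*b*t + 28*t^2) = (b^2 + 5*b*t - 6*t^2)/(b + 4*t)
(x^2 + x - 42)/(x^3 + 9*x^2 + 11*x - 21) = (x - 6)/(x^2 + 2*x - 3)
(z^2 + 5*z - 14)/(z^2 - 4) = (z + 7)/(z + 2)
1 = 1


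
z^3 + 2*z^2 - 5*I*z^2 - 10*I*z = z*(z + 2)*(z - 5*I)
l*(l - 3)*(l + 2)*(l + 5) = l^4 + 4*l^3 - 11*l^2 - 30*l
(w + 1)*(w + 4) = w^2 + 5*w + 4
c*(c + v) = c^2 + c*v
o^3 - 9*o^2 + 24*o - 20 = (o - 5)*(o - 2)^2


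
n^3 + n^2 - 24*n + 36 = (n - 3)*(n - 2)*(n + 6)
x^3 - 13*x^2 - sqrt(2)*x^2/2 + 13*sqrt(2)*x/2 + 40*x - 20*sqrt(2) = (x - 8)*(x - 5)*(x - sqrt(2)/2)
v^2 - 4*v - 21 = (v - 7)*(v + 3)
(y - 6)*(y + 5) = y^2 - y - 30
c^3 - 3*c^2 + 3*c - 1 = (c - 1)^3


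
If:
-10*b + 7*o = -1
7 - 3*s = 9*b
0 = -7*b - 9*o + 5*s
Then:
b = 68/183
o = 71/183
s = 223/183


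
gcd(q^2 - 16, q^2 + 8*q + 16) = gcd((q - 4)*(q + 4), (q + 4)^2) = q + 4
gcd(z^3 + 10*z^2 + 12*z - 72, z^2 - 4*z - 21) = 1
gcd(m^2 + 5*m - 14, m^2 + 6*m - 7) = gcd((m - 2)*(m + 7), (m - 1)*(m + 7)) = m + 7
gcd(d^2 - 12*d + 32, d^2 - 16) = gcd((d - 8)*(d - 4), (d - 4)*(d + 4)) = d - 4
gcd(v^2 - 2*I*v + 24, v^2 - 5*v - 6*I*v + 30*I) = v - 6*I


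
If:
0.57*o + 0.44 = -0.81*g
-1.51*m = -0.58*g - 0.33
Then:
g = -0.703703703703704*o - 0.54320987654321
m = 0.00989289510260813 - 0.270296786853078*o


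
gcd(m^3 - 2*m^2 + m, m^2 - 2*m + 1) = m^2 - 2*m + 1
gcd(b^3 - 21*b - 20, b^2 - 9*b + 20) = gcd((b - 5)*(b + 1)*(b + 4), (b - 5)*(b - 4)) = b - 5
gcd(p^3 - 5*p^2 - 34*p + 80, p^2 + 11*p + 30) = p + 5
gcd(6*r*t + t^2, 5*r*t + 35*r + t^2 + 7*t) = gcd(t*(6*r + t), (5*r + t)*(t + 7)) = 1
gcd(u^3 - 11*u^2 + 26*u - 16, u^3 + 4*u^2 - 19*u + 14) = u^2 - 3*u + 2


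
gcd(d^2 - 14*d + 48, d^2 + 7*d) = 1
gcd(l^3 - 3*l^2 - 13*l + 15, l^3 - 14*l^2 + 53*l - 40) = l^2 - 6*l + 5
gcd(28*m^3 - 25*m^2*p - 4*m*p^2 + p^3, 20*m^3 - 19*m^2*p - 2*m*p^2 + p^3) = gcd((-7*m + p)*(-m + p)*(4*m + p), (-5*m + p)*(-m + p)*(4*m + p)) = -4*m^2 + 3*m*p + p^2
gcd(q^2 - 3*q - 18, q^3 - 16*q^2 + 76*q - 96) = q - 6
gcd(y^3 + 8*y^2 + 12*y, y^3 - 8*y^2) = y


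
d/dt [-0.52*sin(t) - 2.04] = -0.52*cos(t)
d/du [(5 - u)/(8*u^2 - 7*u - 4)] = (-8*u^2 + 7*u + (u - 5)*(16*u - 7) + 4)/(-8*u^2 + 7*u + 4)^2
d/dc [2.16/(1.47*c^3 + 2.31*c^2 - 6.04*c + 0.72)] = (-9.5256*c^2 - 9.9792*c + 13.0464)/(1.47*c^3 + 2.31*c^2 - 6.04*c + 0.72)^2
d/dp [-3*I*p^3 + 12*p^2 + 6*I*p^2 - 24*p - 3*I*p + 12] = -9*I*p^2 + 12*p*(2 + I) - 24 - 3*I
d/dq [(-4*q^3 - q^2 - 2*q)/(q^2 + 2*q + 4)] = 4*(-q^4 - 4*q^3 - 12*q^2 - 2*q - 2)/(q^4 + 4*q^3 + 12*q^2 + 16*q + 16)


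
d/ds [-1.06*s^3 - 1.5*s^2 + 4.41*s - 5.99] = -3.18*s^2 - 3.0*s + 4.41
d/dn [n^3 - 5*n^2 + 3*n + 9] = 3*n^2 - 10*n + 3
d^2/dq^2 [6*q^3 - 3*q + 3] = 36*q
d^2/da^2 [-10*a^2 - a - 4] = -20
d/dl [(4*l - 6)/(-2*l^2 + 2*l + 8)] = (-2*l^2 + 2*l + (2*l - 3)*(2*l - 1) + 8)/(-l^2 + l + 4)^2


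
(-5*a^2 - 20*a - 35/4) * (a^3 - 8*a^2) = -5*a^5 + 20*a^4 + 605*a^3/4 + 70*a^2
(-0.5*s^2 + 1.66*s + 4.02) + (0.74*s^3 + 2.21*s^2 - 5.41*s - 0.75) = 0.74*s^3 + 1.71*s^2 - 3.75*s + 3.27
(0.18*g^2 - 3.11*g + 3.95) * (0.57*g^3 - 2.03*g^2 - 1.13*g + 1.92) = 0.1026*g^5 - 2.1381*g^4 + 8.3614*g^3 - 4.1586*g^2 - 10.4347*g + 7.584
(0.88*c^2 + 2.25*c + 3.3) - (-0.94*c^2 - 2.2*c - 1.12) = 1.82*c^2 + 4.45*c + 4.42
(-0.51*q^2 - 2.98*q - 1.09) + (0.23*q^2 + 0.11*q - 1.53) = -0.28*q^2 - 2.87*q - 2.62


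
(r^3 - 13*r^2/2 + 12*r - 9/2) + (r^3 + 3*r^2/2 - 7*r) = 2*r^3 - 5*r^2 + 5*r - 9/2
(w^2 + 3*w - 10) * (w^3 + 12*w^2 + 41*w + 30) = w^5 + 15*w^4 + 67*w^3 + 33*w^2 - 320*w - 300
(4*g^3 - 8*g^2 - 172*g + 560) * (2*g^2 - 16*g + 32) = 8*g^5 - 80*g^4 - 88*g^3 + 3616*g^2 - 14464*g + 17920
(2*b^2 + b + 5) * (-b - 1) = -2*b^3 - 3*b^2 - 6*b - 5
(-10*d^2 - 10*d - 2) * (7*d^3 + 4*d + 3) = -70*d^5 - 70*d^4 - 54*d^3 - 70*d^2 - 38*d - 6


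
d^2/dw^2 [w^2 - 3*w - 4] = 2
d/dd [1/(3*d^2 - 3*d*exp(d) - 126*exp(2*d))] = (d*exp(d) - 2*d + 84*exp(2*d) + exp(d))/(3*(-d^2 + d*exp(d) + 42*exp(2*d))^2)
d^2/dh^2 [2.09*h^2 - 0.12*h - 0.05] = 4.18000000000000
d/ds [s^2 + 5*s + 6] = 2*s + 5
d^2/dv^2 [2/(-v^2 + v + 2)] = 4*(-v^2 + v + (2*v - 1)^2 + 2)/(-v^2 + v + 2)^3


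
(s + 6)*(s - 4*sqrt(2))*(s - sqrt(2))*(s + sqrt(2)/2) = s^4 - 9*sqrt(2)*s^3/2 + 6*s^3 - 27*sqrt(2)*s^2 + 3*s^2 + 4*sqrt(2)*s + 18*s + 24*sqrt(2)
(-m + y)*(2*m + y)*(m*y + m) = -2*m^3*y - 2*m^3 + m^2*y^2 + m^2*y + m*y^3 + m*y^2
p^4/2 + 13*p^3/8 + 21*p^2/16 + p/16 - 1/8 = (p/2 + 1/4)*(p - 1/4)*(p + 1)*(p + 2)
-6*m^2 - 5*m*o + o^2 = (-6*m + o)*(m + o)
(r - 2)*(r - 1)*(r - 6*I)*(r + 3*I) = r^4 - 3*r^3 - 3*I*r^3 + 20*r^2 + 9*I*r^2 - 54*r - 6*I*r + 36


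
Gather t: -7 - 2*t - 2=-2*t - 9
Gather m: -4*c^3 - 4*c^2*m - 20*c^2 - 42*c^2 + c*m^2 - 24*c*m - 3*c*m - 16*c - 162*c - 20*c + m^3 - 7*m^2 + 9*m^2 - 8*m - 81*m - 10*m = -4*c^3 - 62*c^2 - 198*c + m^3 + m^2*(c + 2) + m*(-4*c^2 - 27*c - 99)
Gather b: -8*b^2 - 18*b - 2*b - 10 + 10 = -8*b^2 - 20*b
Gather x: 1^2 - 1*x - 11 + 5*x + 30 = 4*x + 20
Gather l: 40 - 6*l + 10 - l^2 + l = -l^2 - 5*l + 50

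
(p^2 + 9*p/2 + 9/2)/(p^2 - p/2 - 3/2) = (2*p^2 + 9*p + 9)/(2*p^2 - p - 3)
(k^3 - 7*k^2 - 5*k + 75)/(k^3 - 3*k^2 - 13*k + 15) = (k - 5)/(k - 1)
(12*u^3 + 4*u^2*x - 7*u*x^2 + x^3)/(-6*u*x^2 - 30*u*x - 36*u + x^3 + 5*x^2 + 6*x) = (-2*u^2 - u*x + x^2)/(x^2 + 5*x + 6)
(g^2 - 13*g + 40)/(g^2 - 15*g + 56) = (g - 5)/(g - 7)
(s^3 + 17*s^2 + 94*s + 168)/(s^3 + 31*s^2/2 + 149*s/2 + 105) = 2*(s + 4)/(2*s + 5)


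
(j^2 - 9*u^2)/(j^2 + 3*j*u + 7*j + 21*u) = (j - 3*u)/(j + 7)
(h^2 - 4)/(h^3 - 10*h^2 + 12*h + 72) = (h - 2)/(h^2 - 12*h + 36)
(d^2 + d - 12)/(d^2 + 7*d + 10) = (d^2 + d - 12)/(d^2 + 7*d + 10)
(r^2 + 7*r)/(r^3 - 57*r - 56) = r/(r^2 - 7*r - 8)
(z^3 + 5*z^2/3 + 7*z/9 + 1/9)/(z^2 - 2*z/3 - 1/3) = (3*z^2 + 4*z + 1)/(3*(z - 1))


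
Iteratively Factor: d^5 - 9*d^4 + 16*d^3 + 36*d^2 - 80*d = (d)*(d^4 - 9*d^3 + 16*d^2 + 36*d - 80) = d*(d - 5)*(d^3 - 4*d^2 - 4*d + 16) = d*(d - 5)*(d - 2)*(d^2 - 2*d - 8) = d*(d - 5)*(d - 4)*(d - 2)*(d + 2)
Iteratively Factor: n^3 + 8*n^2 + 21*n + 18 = (n + 3)*(n^2 + 5*n + 6) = (n + 3)^2*(n + 2)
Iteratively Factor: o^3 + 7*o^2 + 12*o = (o + 4)*(o^2 + 3*o) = o*(o + 4)*(o + 3)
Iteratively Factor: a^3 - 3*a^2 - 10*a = (a)*(a^2 - 3*a - 10) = a*(a - 5)*(a + 2)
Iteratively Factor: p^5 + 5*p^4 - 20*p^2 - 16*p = (p + 4)*(p^4 + p^3 - 4*p^2 - 4*p) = (p + 1)*(p + 4)*(p^3 - 4*p) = (p + 1)*(p + 2)*(p + 4)*(p^2 - 2*p) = p*(p + 1)*(p + 2)*(p + 4)*(p - 2)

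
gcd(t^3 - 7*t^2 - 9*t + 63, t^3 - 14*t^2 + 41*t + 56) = t - 7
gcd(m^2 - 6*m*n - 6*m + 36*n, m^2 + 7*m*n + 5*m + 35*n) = 1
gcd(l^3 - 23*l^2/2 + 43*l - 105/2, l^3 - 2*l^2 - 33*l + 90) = l^2 - 8*l + 15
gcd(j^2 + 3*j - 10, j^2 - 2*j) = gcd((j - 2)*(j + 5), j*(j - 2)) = j - 2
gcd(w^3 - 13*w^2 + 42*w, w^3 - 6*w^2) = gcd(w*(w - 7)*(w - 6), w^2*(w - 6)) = w^2 - 6*w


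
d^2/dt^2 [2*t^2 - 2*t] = 4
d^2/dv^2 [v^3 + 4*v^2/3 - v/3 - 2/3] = 6*v + 8/3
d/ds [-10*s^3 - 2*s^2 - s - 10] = -30*s^2 - 4*s - 1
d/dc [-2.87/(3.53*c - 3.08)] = 10.1311/(3.53*c - 3.08)^2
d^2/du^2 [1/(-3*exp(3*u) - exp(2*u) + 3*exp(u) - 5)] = (-2*(9*exp(2*u) + 2*exp(u) - 3)^2*exp(u) + (27*exp(2*u) + 4*exp(u) - 3)*(3*exp(3*u) + exp(2*u) - 3*exp(u) + 5))*exp(u)/(3*exp(3*u) + exp(2*u) - 3*exp(u) + 5)^3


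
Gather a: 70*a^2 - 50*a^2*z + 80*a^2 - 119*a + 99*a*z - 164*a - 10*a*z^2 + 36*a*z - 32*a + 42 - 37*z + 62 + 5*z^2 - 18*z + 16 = a^2*(150 - 50*z) + a*(-10*z^2 + 135*z - 315) + 5*z^2 - 55*z + 120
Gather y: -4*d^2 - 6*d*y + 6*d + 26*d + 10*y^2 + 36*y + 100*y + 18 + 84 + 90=-4*d^2 + 32*d + 10*y^2 + y*(136 - 6*d) + 192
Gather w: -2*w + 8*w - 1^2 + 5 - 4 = 6*w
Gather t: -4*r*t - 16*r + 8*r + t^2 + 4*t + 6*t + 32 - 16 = -8*r + t^2 + t*(10 - 4*r) + 16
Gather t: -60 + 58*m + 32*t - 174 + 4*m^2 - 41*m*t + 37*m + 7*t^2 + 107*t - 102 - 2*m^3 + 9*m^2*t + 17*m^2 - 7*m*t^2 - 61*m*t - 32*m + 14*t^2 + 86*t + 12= -2*m^3 + 21*m^2 + 63*m + t^2*(21 - 7*m) + t*(9*m^2 - 102*m + 225) - 324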